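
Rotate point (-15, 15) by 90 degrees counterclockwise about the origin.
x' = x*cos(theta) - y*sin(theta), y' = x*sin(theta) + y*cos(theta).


cos(90) = 0, sin(90) = 1
x' = -15*0 - 15*1 = -15
y' = -15*1 + 15*0 = -15

(-15, -15)


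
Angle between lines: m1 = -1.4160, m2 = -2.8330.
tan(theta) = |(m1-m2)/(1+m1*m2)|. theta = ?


m1-m2 = 1.417
1+m1*m2 = 5.011528
tan(theta) = |1.417/5.011528| = 0.282748
theta = arctan(|1.417/5.011528|) = 15.7881 degrees (acute angle)

15.7881 degrees


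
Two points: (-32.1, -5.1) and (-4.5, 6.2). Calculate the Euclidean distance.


dx = -4.5 + 32.1 = 27.6
dy = 6.2 + 5.1 = 11.3
d = sqrt(761.76 + 127.69) = sqrt(889.45) = 29.8236

29.8236


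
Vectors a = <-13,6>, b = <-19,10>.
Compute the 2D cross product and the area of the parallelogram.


cross = -13*10 - 6*(-19) = -130 + 114 = -16
Parallelogram area = |-16| = 16

cross = -16, parallelogram area = 16


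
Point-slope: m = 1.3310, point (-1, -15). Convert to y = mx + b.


y + 15 = 1.3310(x + 1)
y = 1.3310x - 15 - 1.3310*(-1)
y = 1.3310x - 13.6690

y = 1.3310x - 13.6690


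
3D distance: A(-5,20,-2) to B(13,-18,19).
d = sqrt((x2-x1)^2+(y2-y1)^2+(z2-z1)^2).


dx=18, dy=-38, dz=21
d = sqrt(324+1444+441) = sqrt(2209) = 47.0000

47.0000


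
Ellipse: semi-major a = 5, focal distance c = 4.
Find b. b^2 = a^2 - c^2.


b^2 = 5^2 - (4)^2 = 25 - 16 = 9
b = sqrt(9) = 3

b = 3


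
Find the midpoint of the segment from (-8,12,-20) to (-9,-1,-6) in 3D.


Mx = (-8- 9)/2 = -8.5000
My = (12- 1)/2 = 5.5000
Mz = (-20- 6)/2 = -13.0000

M = (-8.5000, 5.5000, -13.0000)


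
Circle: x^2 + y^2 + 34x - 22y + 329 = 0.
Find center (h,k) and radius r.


h = -D/2 = -34/2 = -17
k = -E/2 = 22/2 = 11
r^2 = h^2 + k^2 - F = 289 + 121 - 329 = 81
r = 9

Center (-17, 11), radius = 9


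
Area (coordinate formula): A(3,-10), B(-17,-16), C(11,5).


3*(-16-5) = -63
-17*(5+ 10) = -255
11*(-10+ 16) = 66
sum = -252
Area = |-252|/2 = 126.0000

126.0000 sq units


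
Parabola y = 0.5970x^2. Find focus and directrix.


a = 0.5970
1/(4a) = 0.4188
Focus = (0, 0.4188)
Directrix: y = -0.4188

Focus = (0, 0.4188), Directrix: y = -0.4188


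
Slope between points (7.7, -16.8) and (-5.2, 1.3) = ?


dy = 1.3 + 16.8 = 18.1
dx = -5.2 - 7.7 = -12.9
m = 18.1/(-12.9) = -1.4031

m = -1.4031


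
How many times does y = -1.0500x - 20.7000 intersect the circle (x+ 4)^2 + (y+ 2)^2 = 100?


Substitute y = -1.0500x - 20.7000: (x+ 4)^2 + (-1.0500x- 20.7000+ 2)^2 = 100
Expand to Ax^2 + Bx + C = 0, where b-k = -18.7
A = 1+m^2 = 2.1025
B = 2(m(b-k) - h) = 2(-1.0500*(-18.7) + 4) = 47.27
C = h^2 + (b-k)^2 - r^2 = 16 + 349.69 - 100 = 265.69
disc = B^2-4AC = 2234.4529 - 2234.4529 = 0
disc = 0

1 intersection point (tangent)


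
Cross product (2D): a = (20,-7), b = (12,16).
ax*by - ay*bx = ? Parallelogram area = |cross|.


cross = 20*16 + 7*12 = 320 + 84 = 404
Parallelogram area = |404| = 404

cross = 404, parallelogram area = 404


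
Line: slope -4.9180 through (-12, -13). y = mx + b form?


y + 13 = -4.9180(x + 12)
y = -4.9180x - 13 + 4.9180*(-12)
y = -4.9180x - 72.0160

y = -4.9180x - 72.0160


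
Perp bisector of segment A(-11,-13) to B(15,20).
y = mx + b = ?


Midpoint = (2, 3.5)
Slope of AB = dy/dx = 33/26 = 1.2692
Perp slope = -dx/dy = -26/33 = -0.7879
b = My - (perp slope)*Mx = 3.5 + (26*2)/33 = 3.5 + 1.5758 = 5.0758

y = -0.7879x + 5.0758


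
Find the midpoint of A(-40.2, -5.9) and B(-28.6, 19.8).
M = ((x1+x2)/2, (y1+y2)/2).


Mx = (-40.2 - 28.6)/2 = -68.8/2 = -34.4000
My = (-5.9 + 19.8)/2 = 13.9/2 = 6.9500

(-34.4000, 6.9500)


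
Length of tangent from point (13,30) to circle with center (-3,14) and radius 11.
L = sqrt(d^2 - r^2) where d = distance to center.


d = sqrt((13+ 3)^2 + (30-14)^2) = sqrt(256+256) = 22.6274
L = sqrt(512.0000 - 121) = sqrt(391.0000) = 19.7737

19.7737


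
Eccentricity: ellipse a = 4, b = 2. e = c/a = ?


c = sqrt(16-4) = sqrt(12) = 3.4641
e = c/a = sqrt(12)/4 = 0.8660

e = 0.8660


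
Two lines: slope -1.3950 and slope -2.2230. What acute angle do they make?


m1-m2 = 0.828
1+m1*m2 = 4.101085
tan(theta) = |0.828/4.101085| = 0.201898
theta = arctan(|0.828/4.101085|) = 11.4144 degrees (acute angle)

11.4144 degrees


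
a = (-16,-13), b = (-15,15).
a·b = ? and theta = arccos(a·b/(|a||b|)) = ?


a·b = -16*(-15) - 13*15 = 240 - 195 = 45
|a| = sqrt(256+169) = 20.6155
|b| = sqrt(225+225) = 21.2132
cos(theta) = 45/(sqrt(425)*sqrt(450)) = 45/sqrt(191250) = 0.102899
theta = arccos(45/sqrt(191250)) = 84.0939 degrees

a·b = 45, theta = 84.0939 deg


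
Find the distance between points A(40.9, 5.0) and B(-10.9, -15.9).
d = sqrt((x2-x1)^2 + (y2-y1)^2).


dx = -10.9 - 40.9 = -51.8
dy = -15.9 - 5.0 = -20.9
d = sqrt(2683.24 + 436.81) = sqrt(3120.05) = 55.8574

55.8574


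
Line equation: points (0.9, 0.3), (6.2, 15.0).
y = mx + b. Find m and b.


m = (14.7)/(5.3) = 2.7736
b = y1 - m*x1 = 0.3 - (14.7*0.9)/(5.3) = 0.3 - 2.4962 = -2.1962

y = 2.7736x - 2.1962


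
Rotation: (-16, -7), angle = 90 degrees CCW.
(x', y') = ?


cos(90) = 0, sin(90) = 1
x' = -16*0 + 7*1 = 7
y' = -16*1 - 7*0 = -16

(7, -16)


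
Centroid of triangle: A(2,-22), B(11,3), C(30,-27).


Gx = (2+11+30)/3 = 43/3 = 14.3333
Gy = (-22+3- 27)/3 = -46/3 = -15.3333

G = (14.3333, -15.3333)


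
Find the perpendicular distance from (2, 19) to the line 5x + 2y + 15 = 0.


|5*2 + 2*19 + 15| = |63| = 63
sqrt(25 + 4) = sqrt(29) = 5.3852
d = 63/sqrt(29) = 11.6988

11.6988


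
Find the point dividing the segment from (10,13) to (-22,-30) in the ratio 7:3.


Px = (7*(-22) + 3*10)/10 = -124/10 = -12.4000
Py = (7*(-30) + 3*13)/10 = -171/10 = -17.1000

P = (-12.4000, -17.1000)


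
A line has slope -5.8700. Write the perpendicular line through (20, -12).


Perpendicular slope = -1/m1 = -1/(-5.8700) = 0.1704
b2 = y0 - m2*x0 = -12 + 20/(-5.8700) = -12 - 3.4072 = -15.4072

y = 0.1704x - 15.4072


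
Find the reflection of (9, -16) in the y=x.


Reflection rule for y=x: (y, x)
(9, -16) -> (-16, 9)

(-16, 9)


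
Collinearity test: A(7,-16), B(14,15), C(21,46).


7*(15-46) + 14*(46+ 16) + 21*(-16-15)
= -217 + 868 - 651 = 0

Yes, collinear (determinant = 0)


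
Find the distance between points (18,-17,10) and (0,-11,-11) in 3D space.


dx=-18, dy=6, dz=-21
d = sqrt(324+36+441) = sqrt(801) = 28.3019

28.3019


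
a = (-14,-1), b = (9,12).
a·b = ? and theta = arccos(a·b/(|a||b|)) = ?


a·b = -14*9 - 1*12 = -126 - 12 = -138
|a| = sqrt(196+1) = 14.0357
|b| = sqrt(81+144) = 15.0000
cos(theta) = -138/(sqrt(197)*sqrt(225)) = -138/sqrt(44325) = -0.655473
theta = arccos(-138/sqrt(44325)) = 130.9555 degrees

a·b = -138, theta = 130.9555 deg


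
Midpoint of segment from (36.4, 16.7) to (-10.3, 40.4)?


Mx = (36.4 - 10.3)/2 = 26.1/2 = 13.0500
My = (16.7 + 40.4)/2 = 57.1/2 = 28.5500

(13.0500, 28.5500)


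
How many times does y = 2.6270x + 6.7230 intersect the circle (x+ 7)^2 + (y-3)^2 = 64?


Substitute y = 2.6270x + 6.7230: (x+ 7)^2 + (2.6270x+6.7230-3)^2 = 64
Expand to Ax^2 + Bx + C = 0, where b-k = 3.723
A = 1+m^2 = 7.901129
B = 2(m(b-k) - h) = 2(2.6270*3.723 + 7) = 33.560642
C = h^2 + (b-k)^2 - r^2 = 49 + 13.860729 - 64 = -1.139271
disc = B^2-4AC = 1126.3167 + 36.0061 = 1162.3228
disc > 0

2 intersection points


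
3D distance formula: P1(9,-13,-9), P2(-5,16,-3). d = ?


dx=-14, dy=29, dz=6
d = sqrt(196+841+36) = sqrt(1073) = 32.7567

32.7567


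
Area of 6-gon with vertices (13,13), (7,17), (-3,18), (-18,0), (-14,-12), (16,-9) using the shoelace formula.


sum(xi*y_{i+1}) = 13*17 + 7*18 - 3*0 - 18*(-12) - 14*(-9) + 16*13 = 897
sum(yi*x_{i+1}) = 13*7 + 17*(-3) + 18*(-18) + 0*(-14) - 12*16 - 9*13 = -593
Area = |897 + 593|/2 = 1490/2 = 745.0000

745.0000 sq units


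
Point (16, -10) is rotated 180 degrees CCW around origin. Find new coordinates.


cos(180) = -1, sin(180) = 0
x' = 16*(-1) + 10*0 = -16
y' = 16*0 - 10*(-1) = 10

(-16, 10)


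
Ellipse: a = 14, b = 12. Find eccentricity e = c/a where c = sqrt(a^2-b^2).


c = sqrt(196-144) = sqrt(52) = 7.2111
e = c/a = sqrt(52)/14 = 0.5151

e = 0.5151


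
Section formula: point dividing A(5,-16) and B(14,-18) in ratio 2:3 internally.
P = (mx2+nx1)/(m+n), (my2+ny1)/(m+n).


Px = (2*14 + 3*5)/5 = 43/5 = 8.6000
Py = (2*(-18) + 3*(-16))/5 = -84/5 = -16.8000

P = (8.6000, -16.8000)


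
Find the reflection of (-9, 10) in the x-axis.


Reflection rule for x-axis: (x, -y)
(-9, 10) -> (-9, -10)

(-9, -10)


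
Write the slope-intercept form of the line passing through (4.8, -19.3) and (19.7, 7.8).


m = (27.1)/(14.9) = 1.8188
b = y1 - m*x1 = -19.3 - (27.1*4.8)/(14.9) = -19.3 - 8.7302 = -28.0302

y = 1.8188x - 28.0302


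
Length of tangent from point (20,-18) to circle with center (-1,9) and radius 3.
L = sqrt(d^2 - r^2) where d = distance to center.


d = sqrt((20+ 1)^2 + (-18-9)^2) = sqrt(441+729) = 34.2053
L = sqrt(1170.0000 - 9) = sqrt(1161.0000) = 34.0735

34.0735


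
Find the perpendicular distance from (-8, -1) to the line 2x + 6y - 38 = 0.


|2*(-8) + 6*(-1) - 38| = |-60| = 60
sqrt(4 + 36) = sqrt(40) = 6.3246
d = 60/sqrt(40) = 9.4868

9.4868


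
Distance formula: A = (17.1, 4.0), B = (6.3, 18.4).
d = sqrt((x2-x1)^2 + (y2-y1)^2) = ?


dx = 6.3 - 17.1 = -10.8
dy = 18.4 - 4.0 = 14.4
d = sqrt(116.64 + 207.36) = sqrt(324.0) = 18.0000

18.0000


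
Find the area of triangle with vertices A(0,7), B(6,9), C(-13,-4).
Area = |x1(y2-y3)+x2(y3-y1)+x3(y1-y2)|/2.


0*(9+ 4) = 0
6*(-4-7) = -66
-13*(7-9) = 26
sum = -40
Area = |-40|/2 = 20.0000

20.0000 sq units


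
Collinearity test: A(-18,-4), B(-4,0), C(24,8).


-18*(0-8) - 4*(8+ 4) + 24*(-4-0)
= 144 - 48 - 96 = 0

Yes, collinear (determinant = 0)


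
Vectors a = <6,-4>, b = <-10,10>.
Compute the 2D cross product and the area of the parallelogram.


cross = 6*10 + 4*(-10) = 60 - 40 = 20
Parallelogram area = |20| = 20

cross = 20, parallelogram area = 20


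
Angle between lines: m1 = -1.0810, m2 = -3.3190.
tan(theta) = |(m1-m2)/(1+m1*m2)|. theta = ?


m1-m2 = 2.238
1+m1*m2 = 4.587839
tan(theta) = |2.238/4.587839| = 0.487811
theta = arctan(|2.238/4.587839|) = 26.0036 degrees (acute angle)

26.0036 degrees


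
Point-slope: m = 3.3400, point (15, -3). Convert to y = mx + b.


y + 3 = 3.3400(x - 15)
y = 3.3400x - 3 - 3.3400*15
y = 3.3400x - 53.1000

y = 3.3400x - 53.1000


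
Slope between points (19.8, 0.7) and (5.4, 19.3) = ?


dy = 19.3 - 0.7 = 18.6
dx = 5.4 - 19.8 = -14.4
m = 18.6/(-14.4) = -1.2917

m = -1.2917


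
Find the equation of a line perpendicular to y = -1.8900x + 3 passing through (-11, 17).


Perpendicular slope = -1/m1 = -1/(-1.8900) = 0.5291
b2 = y0 - m2*x0 = 17 - 11/(-1.8900) = 17 + 5.8201 = 22.8201

y = 0.5291x + 22.8201


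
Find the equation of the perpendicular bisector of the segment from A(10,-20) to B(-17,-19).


Midpoint = (-3.5, -19.5)
Slope of AB = dy/dx = 1/(-27) = -0.0370
Perp slope = -dx/dy = 27/1 = 27.0000
b = My - (perp slope)*Mx = -19.5 + (-27*(-3.5))/1 = -19.5 + 94.5000 = 75.0000

y = 27.0000x + 75.0000


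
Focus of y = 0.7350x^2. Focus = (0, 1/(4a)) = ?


a = 0.7350
4a = 2.9400
focus = (0, 1/2.9400) = (0, 0.3401)

Focus = (0, 0.3401)


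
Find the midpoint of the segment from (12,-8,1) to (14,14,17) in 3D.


Mx = (12+14)/2 = 13.0000
My = (-8+14)/2 = 3.0000
Mz = (1+17)/2 = 9.0000

M = (13.0000, 3.0000, 9.0000)


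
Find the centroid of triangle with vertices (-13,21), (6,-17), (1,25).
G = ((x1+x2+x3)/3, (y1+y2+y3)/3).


Gx = (-13+6+1)/3 = -6/3 = -2.0000
Gy = (21- 17+25)/3 = 29/3 = 9.6667

G = (-2.0000, 9.6667)


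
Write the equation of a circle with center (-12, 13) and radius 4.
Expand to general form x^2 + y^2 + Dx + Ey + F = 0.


(x+ 12)^2 + (y-13)^2 = 4^2
D = -2h = 24, E = -2k = -26
F = h^2+k^2-r^2 = 144+169-16 = 297

x^2 + y^2 + 24x - 26y + 297 = 0


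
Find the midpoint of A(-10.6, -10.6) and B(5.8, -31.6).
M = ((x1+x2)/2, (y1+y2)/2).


Mx = (-10.6 + 5.8)/2 = -4.8/2 = -2.4000
My = (-10.6 - 31.6)/2 = -42.2/2 = -21.1000

(-2.4000, -21.1000)


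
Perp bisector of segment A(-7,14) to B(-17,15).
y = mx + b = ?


Midpoint = (-12, 14.5)
Slope of AB = dy/dx = 1/(-10) = -0.1000
Perp slope = -dx/dy = 10/1 = 10.0000
b = My - (perp slope)*Mx = 14.5 + (-10*(-12))/1 = 14.5 + 120.0000 = 134.5000

y = 10.0000x + 134.5000


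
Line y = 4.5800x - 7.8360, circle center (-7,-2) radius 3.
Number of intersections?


Substitute y = 4.5800x - 7.8360: (x+ 7)^2 + (4.5800x- 7.8360+ 2)^2 = 9
Expand to Ax^2 + Bx + C = 0, where b-k = -5.836
A = 1+m^2 = 21.9764
B = 2(m(b-k) - h) = 2(4.5800*(-5.836) + 7) = -39.45776
C = h^2 + (b-k)^2 - r^2 = 49 + 34.058896 - 9 = 74.058896
disc = B^2-4AC = 1556.9148 - 6510.1917 = -4953.2769
disc < 0

0 intersection points


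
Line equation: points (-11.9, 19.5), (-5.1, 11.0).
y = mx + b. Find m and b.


m = (-8.5)/(6.8) = -1.2500
b = y1 - m*x1 = 19.5 - (-8.5*(-11.9))/(6.8) = 19.5 - 14.8750 = 4.6250

y = -1.2500x + 4.6250


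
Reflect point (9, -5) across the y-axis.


Reflection rule for y-axis: (-x, y)
(9, -5) -> (-9, -5)

(-9, -5)


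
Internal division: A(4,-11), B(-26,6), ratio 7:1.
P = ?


Px = (7*(-26) + 1*4)/8 = -178/8 = -22.2500
Py = (7*6 + 1*(-11))/8 = 31/8 = 3.8750

P = (-22.2500, 3.8750)


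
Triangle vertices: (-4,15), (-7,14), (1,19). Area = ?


-4*(14-19) = 20
-7*(19-15) = -28
1*(15-14) = 1
sum = -7
Area = |-7|/2 = 3.5000

3.5000 sq units


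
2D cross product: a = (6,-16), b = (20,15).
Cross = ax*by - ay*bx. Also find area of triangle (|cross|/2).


cross = 6*15 + 16*20 = 90 + 320 = 410
Triangle area = |410|/2 = 410/2 = 205.0000

cross = 410, triangle area = 205.0000


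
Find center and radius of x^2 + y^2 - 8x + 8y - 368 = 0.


h = -D/2 = 8/2 = 4
k = -E/2 = -8/2 = -4
r^2 = h^2 + k^2 - F = 16 + 16 + 368 = 400
r = 20

Center (4, -4), radius = 20


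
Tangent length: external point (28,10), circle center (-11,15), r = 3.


d = sqrt((28+ 11)^2 + (10-15)^2) = sqrt(1521+25) = 39.3192
L = sqrt(1546.0000 - 9) = sqrt(1537.0000) = 39.2046

39.2046


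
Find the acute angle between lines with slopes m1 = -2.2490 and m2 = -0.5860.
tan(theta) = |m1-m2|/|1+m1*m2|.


m1-m2 = -1.663
1+m1*m2 = 2.317914
tan(theta) = |-1.663/2.317914| = 0.717455
theta = arctan(|-1.663/2.317914|) = 35.6578 degrees (acute angle)

35.6578 degrees


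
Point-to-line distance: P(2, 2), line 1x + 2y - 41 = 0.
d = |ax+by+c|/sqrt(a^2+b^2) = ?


|1*2 + 2*2 - 41| = |-35| = 35
sqrt(1 + 4) = sqrt(5) = 2.2361
d = 35/sqrt(5) = 15.6525

15.6525


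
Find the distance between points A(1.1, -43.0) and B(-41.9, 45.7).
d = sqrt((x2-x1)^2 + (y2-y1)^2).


dx = -41.9 - 1.1 = -43.0
dy = 45.7 + 43.0 = 88.7
d = sqrt(1849.0 + 7867.69) = sqrt(9716.69) = 98.5733

98.5733


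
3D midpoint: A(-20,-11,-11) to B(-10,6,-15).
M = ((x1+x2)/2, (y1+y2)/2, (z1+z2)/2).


Mx = (-20- 10)/2 = -15.0000
My = (-11+6)/2 = -2.5000
Mz = (-11- 15)/2 = -13.0000

M = (-15.0000, -2.5000, -13.0000)


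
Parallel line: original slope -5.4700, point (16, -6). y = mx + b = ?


Parallel lines have equal slopes.
m2 = -5.4700
b2 = -6 + 5.4700*16 = 81.5200

y = -5.4700x + 81.5200


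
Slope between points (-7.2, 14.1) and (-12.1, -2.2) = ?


dy = -2.2 - 14.1 = -16.3
dx = -12.1 + 7.2 = -4.9
m = -16.3/(-4.9) = 3.3265

m = 3.3265


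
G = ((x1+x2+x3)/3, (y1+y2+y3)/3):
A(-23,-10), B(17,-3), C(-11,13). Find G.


Gx = (-23+17- 11)/3 = -17/3 = -5.6667
Gy = (-10- 3+13)/3 = 0/3 = 0

G = (-5.6667, 0)


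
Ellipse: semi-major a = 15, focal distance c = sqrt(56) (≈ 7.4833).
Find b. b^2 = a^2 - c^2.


b^2 = 15^2 - (sqrt(56))^2 = 225 - 56 = 169
b = sqrt(169) = 13

b = 13


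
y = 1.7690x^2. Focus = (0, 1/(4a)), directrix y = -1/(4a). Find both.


a = 1.7690
1/(4a) = 0.1413
Focus = (0, 0.1413)
Directrix: y = -0.1413

Focus = (0, 0.1413), Directrix: y = -0.1413


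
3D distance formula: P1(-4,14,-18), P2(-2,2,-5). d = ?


dx=2, dy=-12, dz=13
d = sqrt(4+144+169) = sqrt(317) = 17.8045

17.8045


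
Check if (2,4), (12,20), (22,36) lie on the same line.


2*(20-36) + 12*(36-4) + 22*(4-20)
= -32 + 384 - 352 = 0

Yes, collinear (determinant = 0)


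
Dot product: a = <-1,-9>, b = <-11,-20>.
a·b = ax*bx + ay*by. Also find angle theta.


a·b = -1*(-11) - 9*(-20) = 11 + 180 = 191
|a| = sqrt(1+81) = 9.0554
|b| = sqrt(121+400) = 22.8254
cos(theta) = 191/(sqrt(82)*sqrt(521)) = 191/sqrt(42722) = 0.924076
theta = arccos(191/sqrt(42722)) = 22.4706 degrees

a·b = 191, theta = 22.4706 deg


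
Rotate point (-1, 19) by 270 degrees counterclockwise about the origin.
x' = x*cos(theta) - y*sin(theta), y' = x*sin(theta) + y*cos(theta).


cos(270) = 0, sin(270) = -1
x' = -1*0 - 19*(-1) = 19
y' = -1*(-1) + 19*0 = 1

(19, 1)


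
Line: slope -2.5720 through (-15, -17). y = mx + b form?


y + 17 = -2.5720(x + 15)
y = -2.5720x - 17 + 2.5720*(-15)
y = -2.5720x - 55.5800

y = -2.5720x - 55.5800


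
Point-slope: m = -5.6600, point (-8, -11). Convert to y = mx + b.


y + 11 = -5.6600(x + 8)
y = -5.6600x - 11 + 5.6600*(-8)
y = -5.6600x - 56.2800

y = -5.6600x - 56.2800


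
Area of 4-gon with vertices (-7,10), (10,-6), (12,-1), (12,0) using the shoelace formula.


sum(xi*y_{i+1}) = -7*(-6) + 10*(-1) + 12*0 + 12*10 = 152
sum(yi*x_{i+1}) = 10*10 - 6*12 - 1*12 + 0*(-7) = 16
Area = |152 - 16|/2 = 136/2 = 68.0000

68.0000 sq units


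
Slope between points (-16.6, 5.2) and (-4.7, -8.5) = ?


dy = -8.5 - 5.2 = -13.7
dx = -4.7 + 16.6 = 11.9
m = -13.7/11.9 = -1.1513

m = -1.1513


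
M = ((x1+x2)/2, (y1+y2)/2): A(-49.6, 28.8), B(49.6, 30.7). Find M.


Mx = (-49.6 + 49.6)/2 = 0.0/2 = 0
My = (28.8 + 30.7)/2 = 59.5/2 = 29.7500

(0, 29.7500)


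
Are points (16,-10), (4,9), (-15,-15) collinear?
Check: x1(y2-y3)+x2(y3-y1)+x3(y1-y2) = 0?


16*(9+ 15) + 4*(-15+ 10) - 15*(-10-9)
= 384 - 20 + 285 = 649

No, not collinear (determinant = 649)


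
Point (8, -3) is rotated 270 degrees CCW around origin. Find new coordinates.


cos(270) = 0, sin(270) = -1
x' = 8*0 + 3*(-1) = -3
y' = 8*(-1) - 3*0 = -8

(-3, -8)


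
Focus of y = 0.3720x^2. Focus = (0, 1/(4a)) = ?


a = 0.3720
4a = 1.4880
focus = (0, 1/1.4880) = (0, 0.6720)

Focus = (0, 0.6720)


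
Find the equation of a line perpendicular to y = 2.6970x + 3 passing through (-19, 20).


Perpendicular slope = -1/m1 = -1/2.6970 = -0.3708
b2 = y0 - m2*x0 = 20 - 19/2.6970 = 20 - 7.0449 = 12.9551

y = -0.3708x + 12.9551


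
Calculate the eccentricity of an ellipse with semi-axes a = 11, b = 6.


c = sqrt(121-36) = sqrt(85) = 9.2195
e = c/a = sqrt(85)/11 = 0.8381

e = 0.8381


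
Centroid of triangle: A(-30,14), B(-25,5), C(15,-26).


Gx = (-30- 25+15)/3 = -40/3 = -13.3333
Gy = (14+5- 26)/3 = -7/3 = -2.3333

G = (-13.3333, -2.3333)


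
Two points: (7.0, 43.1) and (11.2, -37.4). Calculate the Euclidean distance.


dx = 11.2 - 7.0 = 4.2
dy = -37.4 - 43.1 = -80.5
d = sqrt(17.64 + 6480.25) = sqrt(6497.89) = 80.6095

80.6095


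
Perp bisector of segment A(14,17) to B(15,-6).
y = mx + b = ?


Midpoint = (14.5, 5.5)
Slope of AB = dy/dx = -23/1 = -23.0000
Perp slope = -dx/dy = 1/23 = 0.0435
b = My - (perp slope)*Mx = 5.5 + (1*14.5)/(-23) = 5.5 - 0.6304 = 4.8696

y = 0.0435x + 4.8696


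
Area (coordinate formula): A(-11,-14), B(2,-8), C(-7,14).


-11*(-8-14) = 242
2*(14+ 14) = 56
-7*(-14+ 8) = 42
sum = 340
Area = |340|/2 = 170.0000

170.0000 sq units


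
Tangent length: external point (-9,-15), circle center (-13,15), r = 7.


d = sqrt((-9+ 13)^2 + (-15-15)^2) = sqrt(16+900) = 30.2655
L = sqrt(916.0000 - 49) = sqrt(867.0000) = 29.4449

29.4449


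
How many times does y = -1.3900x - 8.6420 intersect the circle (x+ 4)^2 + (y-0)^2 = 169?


Substitute y = -1.3900x - 8.6420: (x+ 4)^2 + (-1.3900x- 8.6420-0)^2 = 169
Expand to Ax^2 + Bx + C = 0, where b-k = -8.642
A = 1+m^2 = 2.9321
B = 2(m(b-k) - h) = 2(-1.3900*(-8.642) + 4) = 32.02476
C = h^2 + (b-k)^2 - r^2 = 16 + 74.684164 - 169 = -78.315836
disc = B^2-4AC = 1025.5853 + 918.5195 = 1944.1048
disc > 0

2 intersection points


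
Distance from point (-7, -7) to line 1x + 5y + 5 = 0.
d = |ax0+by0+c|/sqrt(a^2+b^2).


|1*(-7) + 5*(-7) + 5| = |-37| = 37
sqrt(1 + 25) = sqrt(26) = 5.0990
d = 37/sqrt(26) = 7.2563

7.2563


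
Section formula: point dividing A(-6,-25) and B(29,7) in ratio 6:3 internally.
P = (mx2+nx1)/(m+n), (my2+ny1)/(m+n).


Px = (6*29 + 3*(-6))/9 = 156/9 = 17.3333
Py = (6*7 + 3*(-25))/9 = -33/9 = -3.6667

P = (17.3333, -3.6667)


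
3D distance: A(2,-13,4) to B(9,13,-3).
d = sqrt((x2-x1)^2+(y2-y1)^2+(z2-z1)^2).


dx=7, dy=26, dz=-7
d = sqrt(49+676+49) = sqrt(774) = 27.8209

27.8209


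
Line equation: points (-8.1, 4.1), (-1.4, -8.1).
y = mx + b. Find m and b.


m = (-12.2)/(6.7) = -1.8209
b = y1 - m*x1 = 4.1 - (-12.2*(-8.1))/(6.7) = 4.1 - 14.7493 = -10.6493

y = -1.8209x - 10.6493


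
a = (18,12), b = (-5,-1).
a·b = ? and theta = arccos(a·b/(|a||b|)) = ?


a·b = 18*(-5) + 12*(-1) = -90 - 12 = -102
|a| = sqrt(324+144) = 21.6333
|b| = sqrt(25+1) = 5.0990
cos(theta) = -102/(sqrt(468)*sqrt(26)) = -102/sqrt(12168) = -0.924678
theta = arccos(-102/sqrt(12168)) = 157.6199 degrees

a·b = -102, theta = 157.6199 deg


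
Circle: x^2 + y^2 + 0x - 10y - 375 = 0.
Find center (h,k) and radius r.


h = -D/2 = 0/2 = 0
k = -E/2 = 10/2 = 5
r^2 = h^2 + k^2 - F = 0 + 25 + 375 = 400
r = 20

Center (0, 5), radius = 20


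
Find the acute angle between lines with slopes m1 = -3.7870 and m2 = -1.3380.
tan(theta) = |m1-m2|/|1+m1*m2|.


m1-m2 = -2.449
1+m1*m2 = 6.067006
tan(theta) = |-2.449/6.067006| = 0.403659
theta = arctan(|-2.449/6.067006|) = 21.9819 degrees (acute angle)

21.9819 degrees


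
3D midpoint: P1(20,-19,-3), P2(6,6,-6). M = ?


Mx = (20+6)/2 = 13.0000
My = (-19+6)/2 = -6.5000
Mz = (-3- 6)/2 = -4.5000

M = (13.0000, -6.5000, -4.5000)


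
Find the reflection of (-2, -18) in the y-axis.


Reflection rule for y-axis: (-x, y)
(-2, -18) -> (2, -18)

(2, -18)


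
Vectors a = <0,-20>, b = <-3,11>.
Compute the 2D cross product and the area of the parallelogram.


cross = 0*11 + 20*(-3) = 0 - 60 = -60
Parallelogram area = |-60| = 60

cross = -60, parallelogram area = 60


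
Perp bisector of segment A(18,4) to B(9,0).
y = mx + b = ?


Midpoint = (13.5, 2)
Slope of AB = dy/dx = -4/(-9) = 0.4444
Perp slope = -dx/dy = -9/4 = -2.2500
b = My - (perp slope)*Mx = 2 + (-9*13.5)/(-4) = 2 + 30.3750 = 32.3750

y = -2.2500x + 32.3750


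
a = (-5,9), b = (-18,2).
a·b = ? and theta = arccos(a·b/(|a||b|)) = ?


a·b = -5*(-18) + 9*2 = 90 + 18 = 108
|a| = sqrt(25+81) = 10.2956
|b| = sqrt(324+4) = 18.1108
cos(theta) = 108/(sqrt(106)*sqrt(328)) = 108/sqrt(34768) = 0.579207
theta = arccos(108/sqrt(34768)) = 54.6052 degrees

a·b = 108, theta = 54.6052 deg


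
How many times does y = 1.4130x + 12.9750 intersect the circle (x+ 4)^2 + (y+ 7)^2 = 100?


Substitute y = 1.4130x + 12.9750: (x+ 4)^2 + (1.4130x+12.9750+ 7)^2 = 100
Expand to Ax^2 + Bx + C = 0, where b-k = 19.975
A = 1+m^2 = 2.996569
B = 2(m(b-k) - h) = 2(1.4130*19.975 + 4) = 64.44935
C = h^2 + (b-k)^2 - r^2 = 16 + 399.000625 - 100 = 315.000625
disc = B^2-4AC = 4153.7187 - 3775.6844 = 378.0343
disc > 0

2 intersection points


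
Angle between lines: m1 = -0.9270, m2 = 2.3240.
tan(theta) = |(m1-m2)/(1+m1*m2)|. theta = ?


m1-m2 = -3.251
1+m1*m2 = -1.154348
tan(theta) = |-3.251/(-1.154348)| = 2.816308
theta = arctan(|-3.251/(-1.154348)|) = 70.4513 degrees (acute angle)

70.4513 degrees


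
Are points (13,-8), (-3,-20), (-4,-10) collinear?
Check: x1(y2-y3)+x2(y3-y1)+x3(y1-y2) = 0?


13*(-20+ 10) - 3*(-10+ 8) - 4*(-8+ 20)
= -130 + 6 - 48 = -172

No, not collinear (determinant = -172)


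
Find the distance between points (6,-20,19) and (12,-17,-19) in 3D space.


dx=6, dy=3, dz=-38
d = sqrt(36+9+1444) = sqrt(1489) = 38.5876

38.5876


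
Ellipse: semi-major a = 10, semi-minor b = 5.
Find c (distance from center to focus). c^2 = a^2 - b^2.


c^2 = 10^2 - 5^2 = 100 - 25 = 75
c = sqrt(75) = 8.6603

c = 8.6603


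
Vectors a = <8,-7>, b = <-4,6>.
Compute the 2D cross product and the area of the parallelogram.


cross = 8*6 + 7*(-4) = 48 - 28 = 20
Parallelogram area = |20| = 20

cross = 20, parallelogram area = 20


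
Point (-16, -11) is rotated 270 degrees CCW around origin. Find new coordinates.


cos(270) = 0, sin(270) = -1
x' = -16*0 + 11*(-1) = -11
y' = -16*(-1) - 11*0 = 16

(-11, 16)


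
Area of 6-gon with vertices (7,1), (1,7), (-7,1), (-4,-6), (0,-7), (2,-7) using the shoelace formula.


sum(xi*y_{i+1}) = 7*7 + 1*1 - 7*(-6) - 4*(-7) + 0*(-7) + 2*1 = 122
sum(yi*x_{i+1}) = 1*1 + 7*(-7) + 1*(-4) - 6*0 - 7*2 - 7*7 = -115
Area = |122 + 115|/2 = 237/2 = 118.5000

118.5000 sq units


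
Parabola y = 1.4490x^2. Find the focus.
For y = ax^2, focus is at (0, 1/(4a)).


a = 1.4490
4a = 5.7960
focus = (0, 1/5.7960) = (0, 0.1725)

Focus = (0, 0.1725)


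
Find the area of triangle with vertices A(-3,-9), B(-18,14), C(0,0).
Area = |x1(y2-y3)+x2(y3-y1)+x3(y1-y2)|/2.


-3*(14-0) = -42
-18*(0+ 9) = -162
0*(-9-14) = 0
sum = -204
Area = |-204|/2 = 102.0000

102.0000 sq units


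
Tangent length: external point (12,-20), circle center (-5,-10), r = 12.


d = sqrt((12+ 5)^2 + (-20+ 10)^2) = sqrt(289+100) = 19.7231
L = sqrt(389.0000 - 144) = sqrt(245.0000) = 15.6525

15.6525


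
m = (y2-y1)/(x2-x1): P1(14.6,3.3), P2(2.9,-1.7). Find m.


dy = -1.7 - 3.3 = -5.0
dx = 2.9 - 14.6 = -11.7
m = -5.0/(-11.7) = 0.4274

m = 0.4274


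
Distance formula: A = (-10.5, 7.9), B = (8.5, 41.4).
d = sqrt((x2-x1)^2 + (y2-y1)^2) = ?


dx = 8.5 + 10.5 = 19.0
dy = 41.4 - 7.9 = 33.5
d = sqrt(361.0 + 1122.25) = sqrt(1483.25) = 38.5130

38.5130


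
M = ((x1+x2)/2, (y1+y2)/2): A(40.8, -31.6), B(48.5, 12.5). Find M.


Mx = (40.8 + 48.5)/2 = 89.3/2 = 44.6500
My = (-31.6 + 12.5)/2 = -19.1/2 = -9.5500

(44.6500, -9.5500)


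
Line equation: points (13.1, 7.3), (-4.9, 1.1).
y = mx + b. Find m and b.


m = (-6.2)/(-18.0) = 0.3444
b = y1 - m*x1 = 7.3 - (-6.2*13.1)/(-18.0) = 7.3 - 4.5122 = 2.7878

y = 0.3444x + 2.7878


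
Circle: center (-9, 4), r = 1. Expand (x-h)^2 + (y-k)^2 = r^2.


(x+ 9)^2 + (y-4)^2 = 1^2
D = -2h = 18, E = -2k = -8
F = h^2+k^2-r^2 = 81+16-1 = 96

x^2 + y^2 + 18x - 8y + 96 = 0


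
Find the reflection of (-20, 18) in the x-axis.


Reflection rule for x-axis: (x, -y)
(-20, 18) -> (-20, -18)

(-20, -18)


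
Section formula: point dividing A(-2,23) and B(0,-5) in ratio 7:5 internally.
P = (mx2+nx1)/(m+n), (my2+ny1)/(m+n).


Px = (7*0 + 5*(-2))/12 = -10/12 = -0.8333
Py = (7*(-5) + 5*23)/12 = 80/12 = 6.6667

P = (-0.8333, 6.6667)


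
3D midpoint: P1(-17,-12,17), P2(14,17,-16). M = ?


Mx = (-17+14)/2 = -1.5000
My = (-12+17)/2 = 2.5000
Mz = (17- 16)/2 = 0.5000

M = (-1.5000, 2.5000, 0.5000)


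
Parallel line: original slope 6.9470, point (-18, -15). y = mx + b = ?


Parallel lines have equal slopes.
m2 = 6.9470
b2 = -15 - 6.9470*(-18) = 110.0460

y = 6.9470x + 110.0460


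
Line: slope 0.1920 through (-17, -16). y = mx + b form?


y + 16 = 0.1920(x + 17)
y = 0.1920x - 16 - 0.1920*(-17)
y = 0.1920x - 12.7360

y = 0.1920x - 12.7360


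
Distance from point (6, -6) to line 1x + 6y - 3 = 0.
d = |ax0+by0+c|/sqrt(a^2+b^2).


|1*6 + 6*(-6) - 3| = |-33| = 33
sqrt(1 + 36) = sqrt(37) = 6.0828
d = 33/sqrt(37) = 5.4252

5.4252


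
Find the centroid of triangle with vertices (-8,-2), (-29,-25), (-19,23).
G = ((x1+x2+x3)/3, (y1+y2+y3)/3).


Gx = (-8- 29- 19)/3 = -56/3 = -18.6667
Gy = (-2- 25+23)/3 = -4/3 = -1.3333

G = (-18.6667, -1.3333)


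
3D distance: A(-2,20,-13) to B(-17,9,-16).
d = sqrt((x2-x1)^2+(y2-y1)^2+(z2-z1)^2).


dx=-15, dy=-11, dz=-3
d = sqrt(225+121+9) = sqrt(355) = 18.8414

18.8414


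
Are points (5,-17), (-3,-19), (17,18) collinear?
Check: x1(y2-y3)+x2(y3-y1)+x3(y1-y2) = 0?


5*(-19-18) - 3*(18+ 17) + 17*(-17+ 19)
= -185 - 105 + 34 = -256

No, not collinear (determinant = -256)


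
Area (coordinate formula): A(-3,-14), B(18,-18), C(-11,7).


-3*(-18-7) = 75
18*(7+ 14) = 378
-11*(-14+ 18) = -44
sum = 409
Area = |409|/2 = 204.5000

204.5000 sq units


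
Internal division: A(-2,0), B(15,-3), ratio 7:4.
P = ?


Px = (7*15 + 4*(-2))/11 = 97/11 = 8.8182
Py = (7*(-3) + 4*0)/11 = -21/11 = -1.9091

P = (8.8182, -1.9091)


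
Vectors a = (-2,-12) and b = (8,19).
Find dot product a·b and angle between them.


a·b = -2*8 - 12*19 = -16 - 228 = -244
|a| = sqrt(4+144) = 12.1655
|b| = sqrt(64+361) = 20.6155
cos(theta) = -244/(sqrt(148)*sqrt(425)) = -244/sqrt(62900) = -0.972892
theta = arccos(-244/sqrt(62900)) = 166.6287 degrees

a·b = -244, theta = 166.6287 deg


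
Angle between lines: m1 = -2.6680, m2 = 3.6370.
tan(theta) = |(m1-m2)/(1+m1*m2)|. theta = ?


m1-m2 = -6.305
1+m1*m2 = -8.703516
tan(theta) = |-6.305/(-8.703516)| = 0.724420
theta = arctan(|-6.305/(-8.703516)|) = 35.9203 degrees (acute angle)

35.9203 degrees


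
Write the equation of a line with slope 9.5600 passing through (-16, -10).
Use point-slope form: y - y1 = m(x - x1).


y + 10 = 9.5600(x + 16)
y = 9.5600x - 10 - 9.5600*(-16)
y = 9.5600x + 142.9600

y = 9.5600x + 142.9600


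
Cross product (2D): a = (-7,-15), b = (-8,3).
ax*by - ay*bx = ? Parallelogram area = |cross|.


cross = -7*3 + 15*(-8) = -21 - 120 = -141
Parallelogram area = |-141| = 141

cross = -141, parallelogram area = 141


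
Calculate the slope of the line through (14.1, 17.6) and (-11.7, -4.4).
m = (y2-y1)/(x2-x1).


dy = -4.4 - 17.6 = -22.0
dx = -11.7 - 14.1 = -25.8
m = -22.0/(-25.8) = 0.8527

m = 0.8527


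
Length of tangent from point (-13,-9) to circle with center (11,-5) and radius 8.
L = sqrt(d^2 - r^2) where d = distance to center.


d = sqrt((-13-11)^2 + (-9+ 5)^2) = sqrt(576+16) = 24.3311
L = sqrt(592.0000 - 64) = sqrt(528.0000) = 22.9783

22.9783


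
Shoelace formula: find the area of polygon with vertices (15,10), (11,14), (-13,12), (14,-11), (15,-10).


sum(xi*y_{i+1}) = 15*14 + 11*12 - 13*(-11) + 14*(-10) + 15*10 = 495
sum(yi*x_{i+1}) = 10*11 + 14*(-13) + 12*14 - 11*15 - 10*15 = -219
Area = |495 + 219|/2 = 714/2 = 357.0000

357.0000 sq units


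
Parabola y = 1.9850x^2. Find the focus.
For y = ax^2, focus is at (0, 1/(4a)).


a = 1.9850
4a = 7.9400
focus = (0, 1/7.9400) = (0, 0.1259)

Focus = (0, 0.1259)


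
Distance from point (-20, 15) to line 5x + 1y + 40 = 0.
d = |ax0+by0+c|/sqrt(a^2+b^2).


|5*(-20) + 1*15 + 40| = |-45| = 45
sqrt(25 + 1) = sqrt(26) = 5.0990
d = 45/sqrt(26) = 8.8252

8.8252


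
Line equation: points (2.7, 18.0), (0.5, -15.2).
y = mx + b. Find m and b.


m = (-33.2)/(-2.2) = 15.0909
b = y1 - m*x1 = 18.0 - (-33.2*2.7)/(-2.2) = 18.0 - 40.7455 = -22.7455

y = 15.0909x - 22.7455


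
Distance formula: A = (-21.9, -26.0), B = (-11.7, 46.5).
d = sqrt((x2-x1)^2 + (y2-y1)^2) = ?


dx = -11.7 + 21.9 = 10.2
dy = 46.5 + 26.0 = 72.5
d = sqrt(104.04 + 5256.25) = sqrt(5360.29) = 73.2140

73.2140


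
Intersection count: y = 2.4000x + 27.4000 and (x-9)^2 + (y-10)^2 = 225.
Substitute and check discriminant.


Substitute y = 2.4000x + 27.4000: (x-9)^2 + (2.4000x+27.4000-10)^2 = 225
Expand to Ax^2 + Bx + C = 0, where b-k = 17.4
A = 1+m^2 = 6.76
B = 2(m(b-k) - h) = 2(2.4000*17.4 - 9) = 65.52
C = h^2 + (b-k)^2 - r^2 = 81 + 302.76 - 225 = 158.76
disc = B^2-4AC = 4292.8704 - 4292.8704 = 0
disc = 0

1 intersection point (tangent)


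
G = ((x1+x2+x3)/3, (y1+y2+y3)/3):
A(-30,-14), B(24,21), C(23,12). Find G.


Gx = (-30+24+23)/3 = 17/3 = 5.6667
Gy = (-14+21+12)/3 = 19/3 = 6.3333

G = (5.6667, 6.3333)


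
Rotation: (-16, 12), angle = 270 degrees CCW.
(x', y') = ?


cos(270) = 0, sin(270) = -1
x' = -16*0 - 12*(-1) = 12
y' = -16*(-1) + 12*0 = 16

(12, 16)


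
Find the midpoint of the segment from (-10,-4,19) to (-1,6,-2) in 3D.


Mx = (-10- 1)/2 = -5.5000
My = (-4+6)/2 = 1.0000
Mz = (19- 2)/2 = 8.5000

M = (-5.5000, 1.0000, 8.5000)


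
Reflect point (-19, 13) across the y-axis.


Reflection rule for y-axis: (-x, y)
(-19, 13) -> (19, 13)

(19, 13)


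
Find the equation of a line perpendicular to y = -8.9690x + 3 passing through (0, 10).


Perpendicular slope = -1/m1 = -1/(-8.9690) = 0.1115
b2 = y0 - m2*x0 = 10 + 0/(-8.9690) = 10 + 0 = 10.0000

y = 0.1115x + 10.0000


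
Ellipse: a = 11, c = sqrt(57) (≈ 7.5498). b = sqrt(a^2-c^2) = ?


b^2 = 11^2 - (sqrt(57))^2 = 121 - 57 = 64
b = sqrt(64) = 8

b = 8


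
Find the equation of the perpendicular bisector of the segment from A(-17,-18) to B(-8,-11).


Midpoint = (-12.5, -14.5)
Slope of AB = dy/dx = 7/9 = 0.7778
Perp slope = -dx/dy = -9/7 = -1.2857
b = My - (perp slope)*Mx = -14.5 + (9*(-12.5))/7 = -14.5 - 16.0714 = -30.5714

y = -1.2857x - 30.5714


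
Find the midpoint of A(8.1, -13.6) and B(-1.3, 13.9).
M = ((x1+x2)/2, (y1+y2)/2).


Mx = (8.1 - 1.3)/2 = 6.8/2 = 3.4000
My = (-13.6 + 13.9)/2 = 0.3/2 = 0.1500

(3.4000, 0.1500)


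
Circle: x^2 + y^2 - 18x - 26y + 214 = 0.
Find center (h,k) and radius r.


h = -D/2 = 18/2 = 9
k = -E/2 = 26/2 = 13
r^2 = h^2 + k^2 - F = 81 + 169 - 214 = 36
r = 6

Center (9, 13), radius = 6


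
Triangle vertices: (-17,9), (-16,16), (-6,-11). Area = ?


-17*(16+ 11) = -459
-16*(-11-9) = 320
-6*(9-16) = 42
sum = -97
Area = |-97|/2 = 48.5000

48.5000 sq units


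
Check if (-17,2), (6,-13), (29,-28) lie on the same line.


-17*(-13+ 28) + 6*(-28-2) + 29*(2+ 13)
= -255 - 180 + 435 = 0

Yes, collinear (determinant = 0)


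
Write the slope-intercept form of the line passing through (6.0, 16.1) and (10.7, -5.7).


m = (-21.8)/(4.7) = -4.6383
b = y1 - m*x1 = 16.1 - (-21.8*6.0)/(4.7) = 16.1 + 27.8298 = 43.9298

y = -4.6383x + 43.9298


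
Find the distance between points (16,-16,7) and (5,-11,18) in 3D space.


dx=-11, dy=5, dz=11
d = sqrt(121+25+121) = sqrt(267) = 16.3401

16.3401


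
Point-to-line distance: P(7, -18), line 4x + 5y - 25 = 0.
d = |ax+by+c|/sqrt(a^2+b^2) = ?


|4*7 + 5*(-18) - 25| = |-87| = 87
sqrt(16 + 25) = sqrt(41) = 6.4031
d = 87/sqrt(41) = 13.5871

13.5871


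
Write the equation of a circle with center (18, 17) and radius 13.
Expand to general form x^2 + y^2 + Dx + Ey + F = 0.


(x-18)^2 + (y-17)^2 = 13^2
D = -2h = -36, E = -2k = -34
F = h^2+k^2-r^2 = 324+289-169 = 444

x^2 + y^2 - 36x - 34y + 444 = 0


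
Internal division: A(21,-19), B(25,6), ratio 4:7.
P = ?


Px = (4*25 + 7*21)/11 = 247/11 = 22.4545
Py = (4*6 + 7*(-19))/11 = -109/11 = -9.9091

P = (22.4545, -9.9091)


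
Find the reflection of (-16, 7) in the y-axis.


Reflection rule for y-axis: (-x, y)
(-16, 7) -> (16, 7)

(16, 7)


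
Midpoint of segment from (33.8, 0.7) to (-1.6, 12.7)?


Mx = (33.8 - 1.6)/2 = 32.2/2 = 16.1000
My = (0.7 + 12.7)/2 = 13.4/2 = 6.7000

(16.1000, 6.7000)


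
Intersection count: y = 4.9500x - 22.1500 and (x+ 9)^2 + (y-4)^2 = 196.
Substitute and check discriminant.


Substitute y = 4.9500x - 22.1500: (x+ 9)^2 + (4.9500x- 22.1500-4)^2 = 196
Expand to Ax^2 + Bx + C = 0, where b-k = -26.15
A = 1+m^2 = 25.5025
B = 2(m(b-k) - h) = 2(4.9500*(-26.15) + 9) = -240.885
C = h^2 + (b-k)^2 - r^2 = 81 + 683.8225 - 196 = 568.8225
disc = B^2-4AC = 58025.5832 - 58025.5832 = 0
disc = 0

1 intersection point (tangent)


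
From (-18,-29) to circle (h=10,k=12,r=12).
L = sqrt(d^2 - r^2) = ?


d = sqrt((-18-10)^2 + (-29-12)^2) = sqrt(784+1681) = 49.6488
L = sqrt(2465.0000 - 144) = sqrt(2321.0000) = 48.1768

48.1768


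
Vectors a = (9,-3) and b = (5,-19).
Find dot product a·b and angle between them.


a·b = 9*5 - 3*(-19) = 45 + 57 = 102
|a| = sqrt(81+9) = 9.4868
|b| = sqrt(25+361) = 19.6469
cos(theta) = 102/(sqrt(90)*sqrt(386)) = 102/sqrt(34740) = 0.547249
theta = arccos(102/sqrt(34740)) = 56.8215 degrees

a·b = 102, theta = 56.8215 deg


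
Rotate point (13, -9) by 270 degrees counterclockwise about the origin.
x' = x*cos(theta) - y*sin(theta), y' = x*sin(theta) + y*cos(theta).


cos(270) = 0, sin(270) = -1
x' = 13*0 + 9*(-1) = -9
y' = 13*(-1) - 9*0 = -13

(-9, -13)


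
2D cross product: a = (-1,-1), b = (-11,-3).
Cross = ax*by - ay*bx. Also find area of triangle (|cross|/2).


cross = -1*(-3) + 1*(-11) = 3 - 11 = -8
Triangle area = |-8|/2 = 8/2 = 4.0000

cross = -8, triangle area = 4.0000


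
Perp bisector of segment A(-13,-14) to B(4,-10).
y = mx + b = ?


Midpoint = (-4.5, -12)
Slope of AB = dy/dx = 4/17 = 0.2353
Perp slope = -dx/dy = -17/4 = -4.2500
b = My - (perp slope)*Mx = -12 + (17*(-4.5))/4 = -12 - 19.1250 = -31.1250

y = -4.2500x - 31.1250


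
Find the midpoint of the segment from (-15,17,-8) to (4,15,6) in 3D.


Mx = (-15+4)/2 = -5.5000
My = (17+15)/2 = 16.0000
Mz = (-8+6)/2 = -1.0000

M = (-5.5000, 16.0000, -1.0000)


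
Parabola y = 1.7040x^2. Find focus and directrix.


a = 1.7040
1/(4a) = 0.1467
Focus = (0, 0.1467)
Directrix: y = -0.1467

Focus = (0, 0.1467), Directrix: y = -0.1467


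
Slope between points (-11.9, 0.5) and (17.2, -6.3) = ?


dy = -6.3 - 0.5 = -6.8
dx = 17.2 + 11.9 = 29.1
m = -6.8/29.1 = -0.2337

m = -0.2337


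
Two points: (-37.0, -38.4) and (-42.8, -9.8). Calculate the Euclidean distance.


dx = -42.8 + 37.0 = -5.8
dy = -9.8 + 38.4 = 28.6
d = sqrt(33.64 + 817.96) = sqrt(851.6) = 29.1822

29.1822


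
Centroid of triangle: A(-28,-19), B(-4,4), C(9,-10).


Gx = (-28- 4+9)/3 = -23/3 = -7.6667
Gy = (-19+4- 10)/3 = -25/3 = -8.3333

G = (-7.6667, -8.3333)


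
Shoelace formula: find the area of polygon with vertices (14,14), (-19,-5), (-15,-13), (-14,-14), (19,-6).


sum(xi*y_{i+1}) = 14*(-5) - 19*(-13) - 15*(-14) - 14*(-6) + 19*14 = 737
sum(yi*x_{i+1}) = 14*(-19) - 5*(-15) - 13*(-14) - 14*19 - 6*14 = -359
Area = |737 + 359|/2 = 1096/2 = 548.0000

548.0000 sq units


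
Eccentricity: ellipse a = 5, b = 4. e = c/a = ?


c = sqrt(25-16) = sqrt(9) = 3.0000
e = c/a = 3/5 = 0.6000

e = 0.6000


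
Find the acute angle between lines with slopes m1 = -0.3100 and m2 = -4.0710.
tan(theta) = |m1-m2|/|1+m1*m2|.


m1-m2 = 3.761
1+m1*m2 = 2.26201
tan(theta) = |3.761/2.26201| = 1.662681
theta = arctan(|3.761/2.26201|) = 58.9757 degrees (acute angle)

58.9757 degrees


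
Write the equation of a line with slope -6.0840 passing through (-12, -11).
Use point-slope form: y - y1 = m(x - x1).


y + 11 = -6.0840(x + 12)
y = -6.0840x - 11 + 6.0840*(-12)
y = -6.0840x - 84.0080

y = -6.0840x - 84.0080


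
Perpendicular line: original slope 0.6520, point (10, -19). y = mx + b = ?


Perpendicular slope = -1/m1 = -1/0.6520 = -1.5337
b2 = y0 - m2*x0 = -19 + 10/0.6520 = -19 + 15.3374 = -3.6626

y = -1.5337x - 3.6626


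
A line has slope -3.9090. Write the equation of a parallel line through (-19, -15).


Parallel lines have equal slopes.
m2 = -3.9090
b2 = -15 + 3.9090*(-19) = -89.2710

y = -3.9090x - 89.2710


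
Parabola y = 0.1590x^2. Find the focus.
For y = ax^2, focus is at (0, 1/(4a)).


a = 0.1590
4a = 0.6360
focus = (0, 1/0.6360) = (0, 1.5723)

Focus = (0, 1.5723)


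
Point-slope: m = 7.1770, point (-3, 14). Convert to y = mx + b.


y - 14 = 7.1770(x + 3)
y = 7.1770x + 14 - 7.1770*(-3)
y = 7.1770x + 35.5310

y = 7.1770x + 35.5310


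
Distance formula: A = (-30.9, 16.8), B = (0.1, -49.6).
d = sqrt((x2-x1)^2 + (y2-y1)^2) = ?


dx = 0.1 + 30.9 = 31.0
dy = -49.6 - 16.8 = -66.4
d = sqrt(961.0 + 4408.96) = sqrt(5369.96) = 73.2800

73.2800


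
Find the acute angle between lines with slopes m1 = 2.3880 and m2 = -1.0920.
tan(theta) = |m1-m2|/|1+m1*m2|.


m1-m2 = 3.48
1+m1*m2 = -1.607696
tan(theta) = |3.48/(-1.607696)| = 2.164588
theta = arctan(|3.48/(-1.607696)|) = 65.2039 degrees (acute angle)

65.2039 degrees
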